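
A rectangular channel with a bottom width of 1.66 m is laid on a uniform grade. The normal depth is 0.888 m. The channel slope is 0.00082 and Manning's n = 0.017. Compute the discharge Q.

Q = 1.41 m³/s

Flow area A = b·y = 1.66 × 0.888 = 1.474 m². Wetted perimeter P = b + 2y = 1.66 + 2×0.888 = 3.436 m.
Hydraulic radius R = A/P = 1.474/3.436 = 0.429 m.
Manning's equation: Q = (1/n) A R^(2/3) S^(1/2) = (1/0.017) × 1.474 × 0.429^(2/3) × 0.00082^(1/2) = 1.41 m³/s.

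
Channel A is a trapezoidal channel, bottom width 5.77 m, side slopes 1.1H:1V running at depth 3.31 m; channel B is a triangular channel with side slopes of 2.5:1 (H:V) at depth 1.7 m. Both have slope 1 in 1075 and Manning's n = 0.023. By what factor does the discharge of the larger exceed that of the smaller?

8

Channel A: With bottom width b = 5.77 m and side slope z = 1.1: A = (b + zy)y = (5.77 + 1.1×3.31)×3.31 = 31.15 m²; P = b + 2y√(1+z²) = 5.77 + 2×3.31×1.487 = 15.61 m. Hydraulic radius R = A/P = 31.15/15.61 = 1.995 m. Q_A = (1/0.023)·31.15·1.995^(2/3)·√0.0009302 = 65.47 m³/s.
Channel B: For a triangular section with side slope z = 2.5: A = zy² = 2.5×1.7² = 7.225 m²; P = 2y√(1+z²) = 2×1.7×2.693 = 9.155 m. Hydraulic radius R = A/P = 7.225/9.155 = 0.7892 m. Q_B = (1/0.023)·7.225·0.7892^(2/3)·√0.0009302 = 8.182 m³/s.
The larger discharge is 65.47 m³/s and the smaller is 8.182 m³/s; the ratio is 8.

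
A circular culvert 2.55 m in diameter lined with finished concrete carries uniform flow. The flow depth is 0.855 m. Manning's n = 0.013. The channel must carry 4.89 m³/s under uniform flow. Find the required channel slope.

S = 0.00481

For a circular section of diameter D = 2.55 m at depth y = 0.855 m, the central angle is θ = 2 arccos(1 − 2y/D) = 2.47 rad. Then A = (D²/8)(θ − sin θ) = 1.502 m² and P = Dθ/2 = 3.15 m.
Hydraulic radius R = A/P = 1.502/3.15 = 0.477 m.
From Manning's equation, S = [nQ / (1 A R^(2/3))]² = [0.013 × 4.89 / (1 × 1.502 × 0.477^(2/3))]² = 0.00481.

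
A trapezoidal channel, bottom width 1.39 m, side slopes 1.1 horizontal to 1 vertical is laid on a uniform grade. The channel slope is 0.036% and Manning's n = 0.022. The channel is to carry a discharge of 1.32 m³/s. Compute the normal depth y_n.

Manning's equation rearranged: A R^(2/3) = nQ / (1·√S) = 0.022 × 1.32 / (√0.00036) = 1.531.
Trying y = 1.04 m: A R^(2/3) = 1.85 — high.
Trying y = 0.653 m: A R^(2/3) = 0.7638 — low.
Trying y = 0.944 m: A R^(2/3) = 1.532 — close enough.

y_n = 0.944 m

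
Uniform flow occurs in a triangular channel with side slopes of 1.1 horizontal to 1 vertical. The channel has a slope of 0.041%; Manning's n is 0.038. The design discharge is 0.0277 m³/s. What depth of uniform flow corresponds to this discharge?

Manning's equation rearranged: A R^(2/3) = nQ / (1·√S) = 0.038 × 0.0277 / (√0.00041) = 0.05198.
Trying y = 0.449 m: A R^(2/3) = 0.06701 — too large.
Trying y = 0.408 m: A R^(2/3) = 0.05191 — matches.

y_n = 0.408 m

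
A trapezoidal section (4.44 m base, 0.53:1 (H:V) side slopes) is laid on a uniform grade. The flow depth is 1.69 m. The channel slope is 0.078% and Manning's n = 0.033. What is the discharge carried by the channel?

With bottom width b = 4.44 m and side slope z = 0.53: A = (b + zy)y = (4.44 + 0.53×1.69)×1.69 = 9.017 m²; P = b + 2y√(1+z²) = 4.44 + 2×1.69×1.132 = 8.265 m.
Hydraulic radius R = A/P = 9.017/8.265 = 1.091 m.
Manning's equation: Q = (1/n) A R^(2/3) S^(1/2) = (1/0.033) × 9.017 × 1.091^(2/3) × 0.00078^(1/2) = 8.09 m³/s.

Q = 8.09 m³/s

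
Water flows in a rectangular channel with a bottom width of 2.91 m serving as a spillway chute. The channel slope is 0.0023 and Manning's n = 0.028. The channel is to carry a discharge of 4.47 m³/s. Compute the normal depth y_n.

y_n = 1.19 m

Manning's equation rearranged: A R^(2/3) = nQ / (1·√S) = 0.028 × 4.47 / (√0.0023) = 2.61.
At y = 0.936 m: A R^(2/3) = 1.872 — too small.
At y = 1.49 m: A R^(2/3) = 3.535 — too large.
At y = 1.19 m: A R^(2/3) = 2.611 — matches.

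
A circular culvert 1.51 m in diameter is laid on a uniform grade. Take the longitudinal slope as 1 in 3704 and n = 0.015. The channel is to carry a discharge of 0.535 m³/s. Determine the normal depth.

y_n = 0.775 m

Manning's equation rearranged: A R^(2/3) = nQ / (1·√S) = 0.015 × 0.535 / (√0.00027) = 0.4884.
Try y = 0.975 m: A R^(2/3) = 0.7008 — high.
Try y = 0.576 m: A R^(2/3) = 0.2889 — low.
Try y = 0.775 m: A R^(2/3) = 0.4888 — ≈ 0.4884.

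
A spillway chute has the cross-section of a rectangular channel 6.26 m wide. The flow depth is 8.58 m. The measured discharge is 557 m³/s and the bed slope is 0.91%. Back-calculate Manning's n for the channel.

Flow area A = b·y = 6.26 × 8.58 = 53.71 m². Wetted perimeter P = b + 2y = 6.26 + 2×8.58 = 23.42 m.
Hydraulic radius R = A/P = 53.71/23.42 = 2.293 m.
Rearranging Manning's equation: n = (1/Q) A R^(2/3) S^(1/2) = (1/557) × 53.71 × 2.293^(2/3) × √0.0091 = 0.016.

n = 0.016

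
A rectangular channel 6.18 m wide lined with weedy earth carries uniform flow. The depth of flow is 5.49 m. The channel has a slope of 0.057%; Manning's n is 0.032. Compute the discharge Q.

Q = 39.9 m³/s

Flow area A = b·y = 6.18 × 5.49 = 33.93 m². Wetted perimeter P = b + 2y = 6.18 + 2×5.49 = 17.16 m.
Hydraulic radius R = A/P = 33.93/17.16 = 1.977 m.
Manning's equation: Q = (1/n) A R^(2/3) S^(1/2) = (1/0.032) × 33.93 × 1.977^(2/3) × 0.00057^(1/2) = 39.9 m³/s.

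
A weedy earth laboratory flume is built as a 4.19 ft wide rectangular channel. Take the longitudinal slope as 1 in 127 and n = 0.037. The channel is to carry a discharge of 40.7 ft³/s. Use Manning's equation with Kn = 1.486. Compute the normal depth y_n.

y_n = 2.5 ft

Manning's equation rearranged: A R^(2/3) = nQ / (1.486·√S) = 0.037 × 40.7 / (1.486 × √0.007874) = 11.42.
At y = 1.97 ft: A R^(2/3) = 8.338 — short.
At y = 2.79 ft: A R^(2/3) = 13.18 — over.
At y = 2.5 ft: A R^(2/3) = 11.43 — close enough.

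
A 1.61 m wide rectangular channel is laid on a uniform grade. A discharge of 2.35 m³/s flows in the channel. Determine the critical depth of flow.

y_c = 0.601 m

For a rectangular channel, critical depth y_c = (q²/g)^(1/3) where q = Q/b = 2.35/1.61 = 1.46 m²/s.
So y_c = (1.46²/9.81)^(1/3) = 0.601 m.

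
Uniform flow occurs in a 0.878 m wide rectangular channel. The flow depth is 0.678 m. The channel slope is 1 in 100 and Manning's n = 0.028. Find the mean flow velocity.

Flow area A = b·y = 0.878 × 0.678 = 0.5953 m². Wetted perimeter P = b + 2y = 0.878 + 2×0.678 = 2.234 m.
Hydraulic radius R = A/P = 0.5953/2.234 = 0.2665 m.
From Manning's equation, V = (1/n) R^(2/3) S^(1/2) = (1/0.028) × 0.2665^(2/3) × 0.01^(1/2) = 1.48 m/s.

V = 1.48 m/s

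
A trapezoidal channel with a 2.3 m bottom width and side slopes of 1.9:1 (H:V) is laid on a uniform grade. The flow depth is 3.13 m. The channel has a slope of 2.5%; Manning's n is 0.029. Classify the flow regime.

With bottom width b = 2.3 m and side slope z = 1.9: A = (b + zy)y = (2.3 + 1.9×3.13)×3.13 = 25.81 m²; P = b + 2y√(1+z²) = 2.3 + 2×3.13×2.147 = 15.74 m.
Hydraulic radius R = A/P = 25.81/15.74 = 1.64 m.
V = (1/n) R^(2/3) √S = (1/0.029) × 1.64^(2/3) × √0.025 = 7.582 m/s. Hydraulic depth D_h = A/T = 25.81/14.19 = 1.819 m.
Froude number Fr = V/√(g·D_h) = 7.582/√(9.81×1.819) = 1.8, which is greater than 1, so the flow is supercritical.

supercritical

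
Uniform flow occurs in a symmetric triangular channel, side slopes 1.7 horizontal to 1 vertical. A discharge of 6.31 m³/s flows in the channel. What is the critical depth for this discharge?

At critical depth, Q² T / (g A³) = 1, i.e. A³/T = Q²/g = 6.31²/9.81 = 4.059.
Trying y = 0.913 m: A³/T = 0.9167 — low.
Trying y = 1.23 m: A³/T = 4.068 — ≈ 4.059.

y_c = 1.23 m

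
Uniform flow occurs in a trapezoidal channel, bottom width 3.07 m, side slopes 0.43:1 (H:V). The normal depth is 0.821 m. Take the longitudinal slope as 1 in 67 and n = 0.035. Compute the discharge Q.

With bottom width b = 3.07 m and side slope z = 0.43: A = (b + zy)y = (3.07 + 0.43×0.821)×0.821 = 2.81 m²; P = b + 2y√(1+z²) = 3.07 + 2×0.821×1.089 = 4.857 m.
Hydraulic radius R = A/P = 2.81/4.857 = 0.5786 m.
Manning's equation: Q = (1/n) A R^(2/3) S^(1/2) = (1/0.035) × 2.81 × 0.5786^(2/3) × 0.01493^(1/2) = 6.81 m³/s.

Q = 6.81 m³/s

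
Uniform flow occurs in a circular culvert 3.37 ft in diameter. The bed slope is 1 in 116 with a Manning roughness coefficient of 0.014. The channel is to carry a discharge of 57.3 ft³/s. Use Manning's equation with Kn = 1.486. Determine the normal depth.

Manning's equation rearranged: A R^(2/3) = nQ / (1.486·√S) = 0.014 × 57.3 / (1.486 × √0.008621) = 5.814.
Try y = 2.33 ft: A R^(2/3) = 6.554 — over.
Try y = 1.61 ft: A R^(2/3) = 3.68 — short.
Try y = 2.14 ft: A R^(2/3) = 5.819 — matches.

y_n = 2.14 ft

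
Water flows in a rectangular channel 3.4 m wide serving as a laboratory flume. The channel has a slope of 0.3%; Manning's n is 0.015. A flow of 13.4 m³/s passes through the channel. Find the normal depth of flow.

y_n = 1.32 m

Manning's equation rearranged: A R^(2/3) = nQ / (1·√S) = 0.015 × 13.4 / (√0.003) = 3.67.
Try y = 1.51 m: A R^(2/3) = 4.423 — high.
Try y = 1.14 m: A R^(2/3) = 3.004 — low.
Try y = 1.32 m: A R^(2/3) = 3.682 — matches.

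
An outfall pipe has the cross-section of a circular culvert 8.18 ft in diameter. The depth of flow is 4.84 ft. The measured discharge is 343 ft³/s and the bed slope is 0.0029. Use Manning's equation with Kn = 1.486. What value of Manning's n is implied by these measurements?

For a circular section of diameter D = 8.18 ft at depth y = 4.84 ft, the central angle is θ = 2 arccos(1 − 2y/D) = 3.51 rad. Then A = (D²/8)(θ − sin θ) = 32.38 ft² and P = Dθ/2 = 14.36 ft.
Hydraulic radius R = A/P = 32.38/14.36 = 2.255 ft.
Rearranging Manning's equation: n = (1.486/Q) A R^(2/3) S^(1/2) = (1.486/343) × 32.38 × 2.255^(2/3) × √0.0029 = 0.013.

n = 0.013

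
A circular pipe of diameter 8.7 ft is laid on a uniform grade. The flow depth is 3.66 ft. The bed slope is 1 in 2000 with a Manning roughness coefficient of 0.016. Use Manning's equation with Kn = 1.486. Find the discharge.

Q = 76.5 ft³/s

For a circular section of diameter D = 8.7 ft at depth y = 3.66 ft, the central angle is θ = 2 arccos(1 − 2y/D) = 2.823 rad. Then A = (D²/8)(θ − sin θ) = 23.75 ft² and P = Dθ/2 = 12.28 ft.
Hydraulic radius R = A/P = 23.75/12.28 = 1.934 ft.
Manning's equation: Q = (1.486/n) A R^(2/3) S^(1/2) = (1.486/0.016) × 23.75 × 1.934^(2/3) × 0.0005^(1/2) = 76.5 ft³/s.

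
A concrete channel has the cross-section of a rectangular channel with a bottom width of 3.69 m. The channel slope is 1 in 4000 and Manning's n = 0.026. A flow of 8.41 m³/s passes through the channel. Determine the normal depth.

Manning's equation rearranged: A R^(2/3) = nQ / (1·√S) = 0.026 × 8.41 / (√0.00025) = 13.83.
Try y = 2.55 m: A R^(2/3) = 9.847 — short.
Try y = 3.34 m: A R^(2/3) = 13.83 — close enough.

y_n = 3.34 m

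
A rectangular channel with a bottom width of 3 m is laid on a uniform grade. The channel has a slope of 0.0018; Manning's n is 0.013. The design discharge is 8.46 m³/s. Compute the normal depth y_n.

Manning's equation rearranged: A R^(2/3) = nQ / (1·√S) = 0.013 × 8.46 / (√0.0018) = 2.592.
Trying y = 1.29 m: A R^(2/3) = 3.032 — over.
Trying y = 0.804 m: A R^(2/3) = 1.567 — short.
Trying y = 1.15 m: A R^(2/3) = 2.591 — ≈ 2.592.

y_n = 1.15 m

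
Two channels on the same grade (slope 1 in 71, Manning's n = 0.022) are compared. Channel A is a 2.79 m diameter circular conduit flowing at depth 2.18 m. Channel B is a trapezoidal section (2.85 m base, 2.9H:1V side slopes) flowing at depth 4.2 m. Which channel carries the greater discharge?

Channel A: For a circular section of diameter D = 2.79 m at depth y = 2.18 m, the central angle is θ = 2 arccos(1 − 2y/D) = 4.337 rad. Then A = (D²/8)(θ − sin θ) = 5.125 m² and P = Dθ/2 = 6.05 m. Hydraulic radius R = A/P = 5.125/6.05 = 0.8471 m. Q_A = (1/0.022)·5.125·0.8471^(2/3)·√0.01408 = 24.75 m³/s.
Channel B: With bottom width b = 2.85 m and side slope z = 2.9: A = (b + zy)y = (2.85 + 2.9×4.2)×4.2 = 63.13 m²; P = b + 2y√(1+z²) = 2.85 + 2×4.2×3.068 = 28.62 m. Hydraulic radius R = A/P = 63.13/28.62 = 2.206 m. Q_B = (1/0.022)·63.13·2.206^(2/3)·√0.01408 = 577 m³/s.
Q_A = 24.75 m³/s vs Q_B = 577 m³/s, so channel B carries more.

channel B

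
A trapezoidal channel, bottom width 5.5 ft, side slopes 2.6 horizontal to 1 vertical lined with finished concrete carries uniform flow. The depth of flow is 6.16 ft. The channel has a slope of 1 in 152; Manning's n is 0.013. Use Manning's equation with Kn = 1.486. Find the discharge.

Q = 2740 ft³/s

With bottom width b = 5.5 ft and side slope z = 2.6: A = (b + zy)y = (5.5 + 2.6×6.16)×6.16 = 132.5 ft²; P = b + 2y√(1+z²) = 5.5 + 2×6.16×2.786 = 39.82 ft.
Hydraulic radius R = A/P = 132.5/39.82 = 3.328 ft.
Manning's equation: Q = (1.486/n) A R^(2/3) S^(1/2) = (1.486/0.013) × 132.5 × 3.328^(2/3) × 0.006579^(1/2) = 2740 ft³/s.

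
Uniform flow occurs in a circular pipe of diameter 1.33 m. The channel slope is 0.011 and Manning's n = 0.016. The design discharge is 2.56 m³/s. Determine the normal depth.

Manning's equation rearranged: A R^(2/3) = nQ / (1·√S) = 0.016 × 2.56 / (√0.011) = 0.3905.
Trying y = 0.793 m: A R^(2/3) = 0.4437 — too large.
Trying y = 0.513 m: A R^(2/3) = 0.2102 — too small.
Trying y = 0.731 m: A R^(2/3) = 0.3901 — matches.

y_n = 0.731 m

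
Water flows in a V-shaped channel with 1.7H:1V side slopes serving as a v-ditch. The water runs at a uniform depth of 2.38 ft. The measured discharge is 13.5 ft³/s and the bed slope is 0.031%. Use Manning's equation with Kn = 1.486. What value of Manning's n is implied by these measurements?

n = 0.019

For a triangular section with side slope z = 1.7: A = zy² = 1.7×2.38² = 9.629 ft²; P = 2y√(1+z²) = 2×2.38×1.972 = 9.388 ft.
Hydraulic radius R = A/P = 9.629/9.388 = 1.026 ft.
Rearranging Manning's equation: n = (1.486/Q) A R^(2/3) S^(1/2) = (1.486/13.5) × 9.629 × 1.026^(2/3) × √0.00031 = 0.019.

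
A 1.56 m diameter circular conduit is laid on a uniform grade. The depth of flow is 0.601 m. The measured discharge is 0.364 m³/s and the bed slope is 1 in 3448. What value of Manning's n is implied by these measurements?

n = 0.015

For a circular section of diameter D = 1.56 m at depth y = 0.601 m, the central angle is θ = 2 arccos(1 − 2y/D) = 2.678 rad. Then A = (D²/8)(θ − sin θ) = 0.6789 m² and P = Dθ/2 = 2.089 m.
Hydraulic radius R = A/P = 0.6789/2.089 = 0.325 m.
Rearranging Manning's equation: n = (1/Q) A R^(2/3) S^(1/2) = (1/0.364) × 0.6789 × 0.325^(2/3) × √0.00029 = 0.015.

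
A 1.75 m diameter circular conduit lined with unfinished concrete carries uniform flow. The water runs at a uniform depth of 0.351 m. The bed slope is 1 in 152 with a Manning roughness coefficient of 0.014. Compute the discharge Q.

Q = 0.707 m³/s

For a circular section of diameter D = 1.75 m at depth y = 0.351 m, the central angle is θ = 2 arccos(1 − 2y/D) = 1.857 rad. Then A = (D²/8)(θ − sin θ) = 0.3439 m² and P = Dθ/2 = 1.625 m.
Hydraulic radius R = A/P = 0.3439/1.625 = 0.2116 m.
Manning's equation: Q = (1/n) A R^(2/3) S^(1/2) = (1/0.014) × 0.3439 × 0.2116^(2/3) × 0.006579^(1/2) = 0.707 m³/s.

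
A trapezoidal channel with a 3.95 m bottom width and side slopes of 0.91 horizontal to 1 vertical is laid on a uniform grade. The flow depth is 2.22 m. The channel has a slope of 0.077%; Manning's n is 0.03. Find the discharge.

Q = 14.8 m³/s

With bottom width b = 3.95 m and side slope z = 0.91: A = (b + zy)y = (3.95 + 0.91×2.22)×2.22 = 13.25 m²; P = b + 2y√(1+z²) = 3.95 + 2×2.22×1.352 = 9.953 m.
Hydraulic radius R = A/P = 13.25/9.953 = 1.332 m.
Manning's equation: Q = (1/n) A R^(2/3) S^(1/2) = (1/0.03) × 13.25 × 1.332^(2/3) × 0.00077^(1/2) = 14.8 m³/s.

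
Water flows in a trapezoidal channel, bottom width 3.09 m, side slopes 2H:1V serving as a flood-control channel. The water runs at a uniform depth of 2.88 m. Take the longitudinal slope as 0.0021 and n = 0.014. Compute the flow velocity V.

V = 4.47 m/s

With bottom width b = 3.09 m and side slope z = 2: A = (b + zy)y = (3.09 + 2×2.88)×2.88 = 25.49 m²; P = b + 2y√(1+z²) = 3.09 + 2×2.88×2.236 = 15.97 m.
Hydraulic radius R = A/P = 25.49/15.97 = 1.596 m.
From Manning's equation, V = (1/n) R^(2/3) S^(1/2) = (1/0.014) × 1.596^(2/3) × 0.0021^(1/2) = 4.47 m/s.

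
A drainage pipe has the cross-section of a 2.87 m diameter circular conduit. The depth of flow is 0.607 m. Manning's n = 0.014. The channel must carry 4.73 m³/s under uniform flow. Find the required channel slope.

For a circular section of diameter D = 2.87 m at depth y = 0.607 m, the central angle is θ = 2 arccos(1 − 2y/D) = 1.911 rad. Then A = (D²/8)(θ − sin θ) = 0.9977 m² and P = Dθ/2 = 2.743 m.
Hydraulic radius R = A/P = 0.9977/2.743 = 0.3637 m.
From Manning's equation, S = [nQ / (1 A R^(2/3))]² = [0.014 × 4.73 / (1 × 0.9977 × 0.3637^(2/3))]² = 0.017.

S = 0.017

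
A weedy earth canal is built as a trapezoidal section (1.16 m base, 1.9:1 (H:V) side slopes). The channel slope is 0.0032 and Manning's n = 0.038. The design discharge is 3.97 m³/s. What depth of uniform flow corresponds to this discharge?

Manning's equation rearranged: A R^(2/3) = nQ / (1·√S) = 0.038 × 3.97 / (√0.0032) = 2.667.
Try y = 1.39 m: A R^(2/3) = 4.327 — too large.
Try y = 1.12 m: A R^(2/3) = 2.669 — matches.

y_n = 1.12 m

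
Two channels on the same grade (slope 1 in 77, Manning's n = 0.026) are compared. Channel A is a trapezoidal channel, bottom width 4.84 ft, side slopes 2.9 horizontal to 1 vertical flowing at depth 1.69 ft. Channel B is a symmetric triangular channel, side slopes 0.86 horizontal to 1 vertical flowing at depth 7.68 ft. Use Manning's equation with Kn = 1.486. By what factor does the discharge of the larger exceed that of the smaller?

5.39

Channel A: With bottom width b = 4.84 ft and side slope z = 2.9: A = (b + zy)y = (4.84 + 2.9×1.69)×1.69 = 16.46 ft²; P = b + 2y√(1+z²) = 4.84 + 2×1.69×3.068 = 15.21 ft. Hydraulic radius R = A/P = 16.46/15.21 = 1.082 ft. Q_A = (1.486/0.026)·16.46·1.082^(2/3)·√0.01299 = 113 ft³/s.
Channel B: For a triangular section with side slope z = 0.86: A = zy² = 0.86×7.68² = 50.72 ft²; P = 2y√(1+z²) = 2×7.68×1.319 = 20.26 ft. Hydraulic radius R = A/P = 50.72/20.26 = 2.504 ft. Q_B = (1.486/0.026)·50.72·2.504^(2/3)·√0.01299 = 609.2 ft³/s.
The larger discharge is 609.2 ft³/s and the smaller is 113 ft³/s; the ratio is 5.39.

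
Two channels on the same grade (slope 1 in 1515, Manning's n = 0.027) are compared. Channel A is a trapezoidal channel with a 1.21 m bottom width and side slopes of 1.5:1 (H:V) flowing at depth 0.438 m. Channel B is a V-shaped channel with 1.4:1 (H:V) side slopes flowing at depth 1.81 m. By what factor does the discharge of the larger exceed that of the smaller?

10.4

Channel A: With bottom width b = 1.21 m and side slope z = 1.5: A = (b + zy)y = (1.21 + 1.5×0.438)×0.438 = 0.8177 m²; P = b + 2y√(1+z²) = 1.21 + 2×0.438×1.803 = 2.789 m. Hydraulic radius R = A/P = 0.8177/2.789 = 0.2932 m. Q_A = (1/0.027)·0.8177·0.2932^(2/3)·√0.0006601 = 0.3434 m³/s.
Channel B: For a triangular section with side slope z = 1.4: A = zy² = 1.4×1.81² = 4.587 m²; P = 2y√(1+z²) = 2×1.81×1.72 = 6.228 m. Hydraulic radius R = A/P = 4.587/6.228 = 0.7364 m. Q_B = (1/0.027)·4.587·0.7364^(2/3)·√0.0006601 = 3.559 m³/s.
The larger discharge is 3.559 m³/s and the smaller is 0.3434 m³/s; the ratio is 10.4.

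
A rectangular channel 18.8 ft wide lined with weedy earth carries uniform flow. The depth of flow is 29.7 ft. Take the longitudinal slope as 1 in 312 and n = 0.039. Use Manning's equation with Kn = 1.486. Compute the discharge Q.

Q = 4470 ft³/s

Flow area A = b·y = 18.8 × 29.7 = 558.4 ft². Wetted perimeter P = b + 2y = 18.8 + 2×29.7 = 78.2 ft.
Hydraulic radius R = A/P = 558.4/78.2 = 7.14 ft.
Manning's equation: Q = (1.486/n) A R^(2/3) S^(1/2) = (1.486/0.039) × 558.4 × 7.14^(2/3) × 0.003205^(1/2) = 4470 ft³/s.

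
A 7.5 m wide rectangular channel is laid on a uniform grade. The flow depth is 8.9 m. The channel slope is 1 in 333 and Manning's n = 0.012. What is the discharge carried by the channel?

Flow area A = b·y = 7.5 × 8.9 = 66.75 m². Wetted perimeter P = b + 2y = 7.5 + 2×8.9 = 25.3 m.
Hydraulic radius R = A/P = 66.75/25.3 = 2.638 m.
Manning's equation: Q = (1/n) A R^(2/3) S^(1/2) = (1/0.012) × 66.75 × 2.638^(2/3) × 0.003003^(1/2) = 582 m³/s.

Q = 582 m³/s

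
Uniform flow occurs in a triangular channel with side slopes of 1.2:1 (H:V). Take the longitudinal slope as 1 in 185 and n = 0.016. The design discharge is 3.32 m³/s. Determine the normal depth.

y_n = 1.05 m

Manning's equation rearranged: A R^(2/3) = nQ / (1·√S) = 0.016 × 3.32 / (√0.005405) = 0.7225.
Trying y = 0.735 m: A R^(2/3) = 0.279 — short.
Trying y = 1.22 m: A R^(2/3) = 1.078 — over.
Trying y = 1.05 m: A R^(2/3) = 0.7222 — matches.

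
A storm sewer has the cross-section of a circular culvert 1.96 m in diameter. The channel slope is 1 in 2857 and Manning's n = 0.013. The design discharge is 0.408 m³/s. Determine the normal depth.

y_n = 0.515 m

Manning's equation rearranged: A R^(2/3) = nQ / (1·√S) = 0.013 × 0.408 / (√0.00035) = 0.2835.
Trying y = 0.359 m: A R^(2/3) = 0.1373 — low.
Trying y = 0.585 m: A R^(2/3) = 0.3636 — high.
Trying y = 0.515 m: A R^(2/3) = 0.2834 — matches.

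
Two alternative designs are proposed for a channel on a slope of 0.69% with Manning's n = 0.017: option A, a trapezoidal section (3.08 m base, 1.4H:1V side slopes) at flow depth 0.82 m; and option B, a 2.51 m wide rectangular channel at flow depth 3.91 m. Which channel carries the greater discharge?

channel B

Channel A: With bottom width b = 3.08 m and side slope z = 1.4: A = (b + zy)y = (3.08 + 1.4×0.82)×0.82 = 3.467 m²; P = b + 2y√(1+z²) = 3.08 + 2×0.82×1.72 = 5.902 m. Hydraulic radius R = A/P = 3.467/5.902 = 0.5875 m. Q_A = (1/0.017)·3.467·0.5875^(2/3)·√0.0069 = 11.88 m³/s.
Channel B: Flow area A = b·y = 2.51 × 3.91 = 9.814 m². Wetted perimeter P = b + 2y = 2.51 + 2×3.91 = 10.33 m. Hydraulic radius R = A/P = 9.814/10.33 = 0.9501 m. Q_B = (1/0.017)·9.814·0.9501^(2/3)·√0.0069 = 46.34 m³/s.
Q_A = 11.88 m³/s vs Q_B = 46.34 m³/s, so channel B carries more.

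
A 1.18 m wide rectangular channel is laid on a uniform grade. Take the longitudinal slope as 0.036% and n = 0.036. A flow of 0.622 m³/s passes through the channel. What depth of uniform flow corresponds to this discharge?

y_n = 1.73 m

Manning's equation rearranged: A R^(2/3) = nQ / (1·√S) = 0.036 × 0.622 / (√0.00036) = 1.18.
Try y = 2.18 m: A R^(2/3) = 1.542 — too large.
Try y = 1.41 m: A R^(2/3) = 0.9271 — too small.
Try y = 1.73 m: A R^(2/3) = 1.181 — matches.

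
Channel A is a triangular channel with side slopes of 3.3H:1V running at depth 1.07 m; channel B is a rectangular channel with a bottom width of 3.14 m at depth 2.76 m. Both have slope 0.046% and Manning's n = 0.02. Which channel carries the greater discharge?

channel B

Channel A: For a triangular section with side slope z = 3.3: A = zy² = 3.3×1.07² = 3.778 m²; P = 2y√(1+z²) = 2×1.07×3.448 = 7.379 m. Hydraulic radius R = A/P = 3.778/7.379 = 0.512 m. Q_A = (1/0.02)·3.778·0.512^(2/3)·√0.00046 = 2.593 m³/s.
Channel B: Flow area A = b·y = 3.14 × 2.76 = 8.666 m². Wetted perimeter P = b + 2y = 3.14 + 2×2.76 = 8.66 m. Hydraulic radius R = A/P = 8.666/8.66 = 1.001 m. Q_B = (1/0.02)·8.666·1.001^(2/3)·√0.00046 = 9.298 m³/s.
Q_A = 2.593 m³/s vs Q_B = 9.298 m³/s, so channel B carries more.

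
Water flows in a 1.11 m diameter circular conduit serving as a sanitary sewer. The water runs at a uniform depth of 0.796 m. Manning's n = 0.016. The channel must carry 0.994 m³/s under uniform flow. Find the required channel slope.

For a circular section of diameter D = 1.11 m at depth y = 0.796 m, the central angle is θ = 2 arccos(1 − 2y/D) = 4.04 rad. Then A = (D²/8)(θ − sin θ) = 0.7427 m² and P = Dθ/2 = 2.242 m.
Hydraulic radius R = A/P = 0.7427/2.242 = 0.3312 m.
From Manning's equation, S = [nQ / (1 A R^(2/3))]² = [0.016 × 0.994 / (1 × 0.7427 × 0.3312^(2/3))]² = 0.002.

S = 0.002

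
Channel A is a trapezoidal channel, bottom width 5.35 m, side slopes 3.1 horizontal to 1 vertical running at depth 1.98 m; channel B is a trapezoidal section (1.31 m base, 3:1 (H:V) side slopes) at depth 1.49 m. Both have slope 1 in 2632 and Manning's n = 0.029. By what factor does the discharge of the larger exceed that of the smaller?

3.54

Channel A: With bottom width b = 5.35 m and side slope z = 3.1: A = (b + zy)y = (5.35 + 3.1×1.98)×1.98 = 22.75 m²; P = b + 2y√(1+z²) = 5.35 + 2×1.98×3.257 = 18.25 m. Hydraulic radius R = A/P = 22.75/18.25 = 1.246 m. Q_A = (1/0.029)·22.75·1.246^(2/3)·√0.0003799 = 17.71 m³/s.
Channel B: With bottom width b = 1.31 m and side slope z = 3: A = (b + zy)y = (1.31 + 3×1.49)×1.49 = 8.612 m²; P = b + 2y√(1+z²) = 1.31 + 2×1.49×3.162 = 10.73 m. Hydraulic radius R = A/P = 8.612/10.73 = 0.8024 m. Q_B = (1/0.029)·8.612·0.8024^(2/3)·√0.0003799 = 4.998 m³/s.
The larger discharge is 17.71 m³/s and the smaller is 4.998 m³/s; the ratio is 3.54.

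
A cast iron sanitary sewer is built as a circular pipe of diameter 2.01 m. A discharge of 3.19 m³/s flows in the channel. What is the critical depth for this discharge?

y_c = 0.848 m

At critical depth, Q² T / (g A³) = 1, i.e. A³/T = Q²/g = 3.19²/9.81 = 1.037.
Trying y = 0.72 m: A³/T = 0.5529 — low.
Trying y = 1.03 m: A³/T = 2.182 — high.
Trying y = 0.848 m: A³/T = 1.037 — close enough.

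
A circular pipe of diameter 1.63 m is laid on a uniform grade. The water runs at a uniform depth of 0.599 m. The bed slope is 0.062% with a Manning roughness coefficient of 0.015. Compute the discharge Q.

For a circular section of diameter D = 1.63 m at depth y = 0.599 m, the central angle is θ = 2 arccos(1 − 2y/D) = 2.605 rad. Then A = (D²/8)(θ − sin θ) = 0.6954 m² and P = Dθ/2 = 2.123 m.
Hydraulic radius R = A/P = 0.6954/2.123 = 0.3276 m.
Manning's equation: Q = (1/n) A R^(2/3) S^(1/2) = (1/0.015) × 0.6954 × 0.3276^(2/3) × 0.00062^(1/2) = 0.549 m³/s.

Q = 0.549 m³/s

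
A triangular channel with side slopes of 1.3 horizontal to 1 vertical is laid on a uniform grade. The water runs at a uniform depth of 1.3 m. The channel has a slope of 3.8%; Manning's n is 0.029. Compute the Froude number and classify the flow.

For a triangular section with side slope z = 1.3: A = zy² = 1.3×1.3² = 2.197 m²; P = 2y√(1+z²) = 2×1.3×1.64 = 4.264 m.
Hydraulic radius R = A/P = 2.197/4.264 = 0.5152 m.
V = (1/n) R^(2/3) √S = (1/0.029) × 0.5152^(2/3) × √0.038 = 4.32 m/s. Hydraulic depth D_h = A/T = 2.197/3.38 = 0.65 m.
Froude number Fr = V/√(g·D_h) = 4.32/√(9.81×0.65) = 1.71, which is greater than 1, so the flow is supercritical.

supercritical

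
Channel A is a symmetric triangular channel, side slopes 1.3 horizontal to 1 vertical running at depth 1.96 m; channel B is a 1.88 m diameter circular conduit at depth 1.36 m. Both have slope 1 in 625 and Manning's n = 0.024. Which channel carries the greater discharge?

channel A

Channel A: For a triangular section with side slope z = 1.3: A = zy² = 1.3×1.96² = 4.994 m²; P = 2y√(1+z²) = 2×1.96×1.64 = 6.429 m. Hydraulic radius R = A/P = 4.994/6.429 = 0.7768 m. Q_A = (1/0.024)·4.994·0.7768^(2/3)·√0.0016 = 7.033 m³/s.
Channel B: For a circular section of diameter D = 1.88 m at depth y = 1.36 m, the central angle is θ = 2 arccos(1 − 2y/D) = 4.068 rad. Then A = (D²/8)(θ − sin θ) = 2.15 m² and P = Dθ/2 = 3.824 m. Hydraulic radius R = A/P = 2.15/3.824 = 0.5624 m. Q_B = (1/0.024)·2.15·0.5624^(2/3)·√0.0016 = 2.442 m³/s.
Q_A = 7.033 m³/s vs Q_B = 2.442 m³/s, so channel A carries more.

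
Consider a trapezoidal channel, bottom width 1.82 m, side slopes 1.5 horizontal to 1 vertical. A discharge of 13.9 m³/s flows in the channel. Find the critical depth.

y_c = 1.29 m

At critical depth, Q² T / (g A³) = 1, i.e. A³/T = Q²/g = 13.9²/9.81 = 19.7.
Try y = 1.43 m: A³/T = 29.83 — high.
Try y = 1.29 m: A³/T = 19.97 — ≈ 19.7.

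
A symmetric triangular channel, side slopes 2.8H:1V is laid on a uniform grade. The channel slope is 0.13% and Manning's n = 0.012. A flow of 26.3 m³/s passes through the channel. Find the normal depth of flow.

Manning's equation rearranged: A R^(2/3) = nQ / (1·√S) = 0.012 × 26.3 / (√0.0013) = 8.753.
Trying y = 1.28 m: A R^(2/3) = 3.273 — too small.
Trying y = 2.25 m: A R^(2/3) = 14.73 — too large.
Trying y = 1.85 m: A R^(2/3) = 8.741 — ≈ 8.753.

y_n = 1.85 m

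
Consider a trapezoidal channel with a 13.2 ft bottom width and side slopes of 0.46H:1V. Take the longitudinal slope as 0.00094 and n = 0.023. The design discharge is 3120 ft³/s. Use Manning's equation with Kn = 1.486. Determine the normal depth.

Manning's equation rearranged: A R^(2/3) = nQ / (1.486·√S) = 0.023 × 3120 / (1.486 × √0.00094) = 1575.
Try y = 13.4 ft: A R^(2/3) = 864.1 — low.
Try y = 23.6 ft: A R^(2/3) = 2404 — high.
Try y = 18.8 ft: A R^(2/3) = 1577 — matches.

y_n = 18.8 ft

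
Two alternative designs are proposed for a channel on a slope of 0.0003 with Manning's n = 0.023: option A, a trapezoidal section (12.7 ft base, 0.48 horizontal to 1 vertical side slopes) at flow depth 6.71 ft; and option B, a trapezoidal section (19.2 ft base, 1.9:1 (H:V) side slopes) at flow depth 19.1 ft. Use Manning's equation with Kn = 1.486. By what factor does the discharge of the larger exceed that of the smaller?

Channel A: With bottom width b = 12.7 ft and side slope z = 0.48: A = (b + zy)y = (12.7 + 0.48×6.71)×6.71 = 106.8 ft²; P = b + 2y√(1+z²) = 12.7 + 2×6.71×1.109 = 27.59 ft. Hydraulic radius R = A/P = 106.8/27.59 = 3.873 ft. Q_A = (1.486/0.023)·106.8·3.873^(2/3)·√0.0003 = 294.8 ft³/s.
Channel B: With bottom width b = 19.2 ft and side slope z = 1.9: A = (b + zy)y = (19.2 + 1.9×19.1)×19.1 = 1060 ft²; P = b + 2y√(1+z²) = 19.2 + 2×19.1×2.147 = 101.2 ft. Hydraulic radius R = A/P = 1060/101.2 = 10.47 ft. Q_B = (1.486/0.023)·1060·10.47^(2/3)·√0.0003 = 5677 ft³/s.
The larger discharge is 5677 ft³/s and the smaller is 294.8 ft³/s; the ratio is 19.3.

19.3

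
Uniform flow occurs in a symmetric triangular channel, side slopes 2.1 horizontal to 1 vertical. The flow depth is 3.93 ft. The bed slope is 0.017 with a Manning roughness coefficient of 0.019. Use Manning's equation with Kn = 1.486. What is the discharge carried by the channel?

Q = 485 ft³/s

For a triangular section with side slope z = 2.1: A = zy² = 2.1×3.93² = 32.43 ft²; P = 2y√(1+z²) = 2×3.93×2.326 = 18.28 ft.
Hydraulic radius R = A/P = 32.43/18.28 = 1.774 ft.
Manning's equation: Q = (1.486/n) A R^(2/3) S^(1/2) = (1.486/0.019) × 32.43 × 1.774^(2/3) × 0.017^(1/2) = 485 ft³/s.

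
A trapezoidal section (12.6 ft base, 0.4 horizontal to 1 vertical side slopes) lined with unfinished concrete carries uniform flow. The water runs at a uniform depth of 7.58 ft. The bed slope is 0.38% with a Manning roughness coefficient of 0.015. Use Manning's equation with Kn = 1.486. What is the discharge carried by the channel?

Q = 1850 ft³/s

With bottom width b = 12.6 ft and side slope z = 0.4: A = (b + zy)y = (12.6 + 0.4×7.58)×7.58 = 118.5 ft²; P = b + 2y√(1+z²) = 12.6 + 2×7.58×1.077 = 28.93 ft.
Hydraulic radius R = A/P = 118.5/28.93 = 4.096 ft.
Manning's equation: Q = (1.486/n) A R^(2/3) S^(1/2) = (1.486/0.015) × 118.5 × 4.096^(2/3) × 0.0038^(1/2) = 1850 ft³/s.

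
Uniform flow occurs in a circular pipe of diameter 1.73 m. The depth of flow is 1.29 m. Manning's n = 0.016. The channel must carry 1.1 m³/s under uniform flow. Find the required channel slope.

For a circular section of diameter D = 1.73 m at depth y = 1.29 m, the central angle is θ = 2 arccos(1 − 2y/D) = 4.169 rad. Then A = (D²/8)(θ − sin θ) = 1.88 m² and P = Dθ/2 = 3.606 m.
Hydraulic radius R = A/P = 1.88/3.606 = 0.5213 m.
From Manning's equation, S = [nQ / (1 A R^(2/3))]² = [0.016 × 1.1 / (1 × 1.88 × 0.5213^(2/3))]² = 0.000209.

S = 0.000209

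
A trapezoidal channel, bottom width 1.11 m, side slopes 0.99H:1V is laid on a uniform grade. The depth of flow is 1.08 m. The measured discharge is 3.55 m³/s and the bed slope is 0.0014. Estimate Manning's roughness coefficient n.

n = 0.017

With bottom width b = 1.11 m and side slope z = 0.99: A = (b + zy)y = (1.11 + 0.99×1.08)×1.08 = 2.354 m²; P = b + 2y√(1+z²) = 1.11 + 2×1.08×1.407 = 4.149 m.
Hydraulic radius R = A/P = 2.354/4.149 = 0.5672 m.
Rearranging Manning's equation: n = (1/Q) A R^(2/3) S^(1/2) = (1/3.55) × 2.354 × 0.5672^(2/3) × √0.0014 = 0.017.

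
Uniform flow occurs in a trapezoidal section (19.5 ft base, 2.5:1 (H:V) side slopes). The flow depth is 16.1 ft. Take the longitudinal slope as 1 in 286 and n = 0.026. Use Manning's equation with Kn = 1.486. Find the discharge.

With bottom width b = 19.5 ft and side slope z = 2.5: A = (b + zy)y = (19.5 + 2.5×16.1)×16.1 = 962 ft²; P = b + 2y√(1+z²) = 19.5 + 2×16.1×2.693 = 106.2 ft.
Hydraulic radius R = A/P = 962/106.2 = 9.058 ft.
Manning's equation: Q = (1.486/n) A R^(2/3) S^(1/2) = (1.486/0.026) × 962 × 9.058^(2/3) × 0.003497^(1/2) = 14100 ft³/s.

Q = 14100 ft³/s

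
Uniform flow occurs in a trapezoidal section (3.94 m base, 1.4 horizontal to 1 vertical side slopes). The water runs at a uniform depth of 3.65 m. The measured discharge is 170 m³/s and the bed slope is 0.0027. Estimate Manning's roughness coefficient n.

With bottom width b = 3.94 m and side slope z = 1.4: A = (b + zy)y = (3.94 + 1.4×3.65)×3.65 = 33.03 m²; P = b + 2y√(1+z²) = 3.94 + 2×3.65×1.72 = 16.5 m.
Hydraulic radius R = A/P = 33.03/16.5 = 2.002 m.
Rearranging Manning's equation: n = (1/Q) A R^(2/3) S^(1/2) = (1/170) × 33.03 × 2.002^(2/3) × √0.0027 = 0.016.

n = 0.016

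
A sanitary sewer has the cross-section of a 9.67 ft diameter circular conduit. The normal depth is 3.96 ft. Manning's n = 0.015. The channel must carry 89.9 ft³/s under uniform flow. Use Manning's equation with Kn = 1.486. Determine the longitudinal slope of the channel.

For a circular section of diameter D = 9.67 ft at depth y = 3.96 ft, the central angle is θ = 2 arccos(1 − 2y/D) = 2.778 rad. Then A = (D²/8)(θ − sin θ) = 28.31 ft² and P = Dθ/2 = 13.43 ft.
Hydraulic radius R = A/P = 28.31/13.43 = 2.108 ft.
From Manning's equation, S = [nQ / (1.486 A R^(2/3))]² = [0.015 × 89.9 / (1.486 × 28.31 × 2.108^(2/3))]² = 0.00038.

S = 0.00038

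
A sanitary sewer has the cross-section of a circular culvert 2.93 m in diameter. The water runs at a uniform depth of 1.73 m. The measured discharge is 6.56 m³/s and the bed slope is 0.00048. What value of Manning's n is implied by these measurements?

For a circular section of diameter D = 2.93 m at depth y = 1.73 m, the central angle is θ = 2 arccos(1 − 2y/D) = 3.505 rad. Then A = (D²/8)(θ − sin θ) = 4.143 m² and P = Dθ/2 = 5.135 m.
Hydraulic radius R = A/P = 4.143/5.135 = 0.8069 m.
Rearranging Manning's equation: n = (1/Q) A R^(2/3) S^(1/2) = (1/6.56) × 4.143 × 0.8069^(2/3) × √0.00048 = 0.012.

n = 0.012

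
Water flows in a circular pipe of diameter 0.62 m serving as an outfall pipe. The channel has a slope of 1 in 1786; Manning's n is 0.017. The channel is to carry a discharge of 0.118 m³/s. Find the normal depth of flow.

y_n = 0.494 m

Manning's equation rearranged: A R^(2/3) = nQ / (1·√S) = 0.017 × 0.118 / (√0.0005599) = 0.08478.
At y = 0.577 m: A R^(2/3) = 0.09367 — too large.
At y = 0.388 m: A R^(2/3) = 0.06236 — too small.
At y = 0.494 m: A R^(2/3) = 0.08481 — matches.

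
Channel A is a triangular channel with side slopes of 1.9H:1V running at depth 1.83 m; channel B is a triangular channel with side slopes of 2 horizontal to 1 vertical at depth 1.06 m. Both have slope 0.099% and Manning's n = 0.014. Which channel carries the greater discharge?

Channel A: For a triangular section with side slope z = 1.9: A = zy² = 1.9×1.83² = 6.363 m²; P = 2y√(1+z²) = 2×1.83×2.147 = 7.858 m. Hydraulic radius R = A/P = 6.363/7.858 = 0.8097 m. Q_A = (1/0.014)·6.363·0.8097^(2/3)·√0.00099 = 12.42 m³/s.
Channel B: For a triangular section with side slope z = 2: A = zy² = 2×1.06² = 2.247 m²; P = 2y√(1+z²) = 2×1.06×2.236 = 4.74 m. Hydraulic radius R = A/P = 2.247/4.74 = 0.474 m. Q_B = (1/0.014)·2.247·0.474^(2/3)·√0.00099 = 3.071 m³/s.
Q_A = 12.42 m³/s vs Q_B = 3.071 m³/s, so channel A carries more.

channel A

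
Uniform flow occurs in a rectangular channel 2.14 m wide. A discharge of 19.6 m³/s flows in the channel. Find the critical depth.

y_c = 2.04 m

For a rectangular channel, critical depth y_c = (q²/g)^(1/3) where q = Q/b = 19.6/2.14 = 9.159 m²/s.
So y_c = (9.159²/9.81)^(1/3) = 2.04 m.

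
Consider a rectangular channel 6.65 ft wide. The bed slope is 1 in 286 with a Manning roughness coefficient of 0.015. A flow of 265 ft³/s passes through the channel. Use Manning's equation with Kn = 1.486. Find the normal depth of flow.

Manning's equation rearranged: A R^(2/3) = nQ / (1.486·√S) = 0.015 × 265 / (1.486 × √0.003497) = 45.24.
Trying y = 3.67 ft: A R^(2/3) = 35.37 — too small.
Trying y = 5.67 ft: A R^(2/3) = 61.75 — too large.
Trying y = 4.43 ft: A R^(2/3) = 45.18 — ≈ 45.24.

y_n = 4.43 ft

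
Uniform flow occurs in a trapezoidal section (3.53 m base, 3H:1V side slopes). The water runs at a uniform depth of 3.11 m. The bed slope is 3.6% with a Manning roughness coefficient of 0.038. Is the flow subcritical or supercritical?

supercritical

With bottom width b = 3.53 m and side slope z = 3: A = (b + zy)y = (3.53 + 3×3.11)×3.11 = 39.99 m²; P = b + 2y√(1+z²) = 3.53 + 2×3.11×3.162 = 23.2 m.
Hydraulic radius R = A/P = 39.99/23.2 = 1.724 m.
V = (1/n) R^(2/3) √S = (1/0.038) × 1.724^(2/3) × √0.036 = 7.179 m/s. Hydraulic depth D_h = A/T = 39.99/22.19 = 1.802 m.
Froude number Fr = V/√(g·D_h) = 7.179/√(9.81×1.802) = 1.71, which is greater than 1, so the flow is supercritical.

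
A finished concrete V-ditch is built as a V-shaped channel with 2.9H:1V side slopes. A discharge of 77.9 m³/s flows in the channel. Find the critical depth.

y_c = 2.71 m

At critical depth, Q² T / (g A³) = 1, i.e. A³/T = Q²/g = 77.9²/9.81 = 618.6.
Try y = 3 m: A³/T = 1022 — too large.
Try y = 2.3 m: A³/T = 270.6 — too small.
Try y = 2.71 m: A³/T = 614.6 — matches.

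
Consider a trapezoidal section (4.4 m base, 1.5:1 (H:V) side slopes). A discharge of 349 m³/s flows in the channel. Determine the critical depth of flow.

At critical depth, Q² T / (g A³) = 1, i.e. A³/T = Q²/g = 349²/9.81 = 12420.
Trying y = 6.27 m: A³/T = 27940 — too large.
Trying y = 3.97 m: A³/T = 4260 — too small.
Trying y = 5.17 m: A³/T = 12460 — matches.

y_c = 5.17 m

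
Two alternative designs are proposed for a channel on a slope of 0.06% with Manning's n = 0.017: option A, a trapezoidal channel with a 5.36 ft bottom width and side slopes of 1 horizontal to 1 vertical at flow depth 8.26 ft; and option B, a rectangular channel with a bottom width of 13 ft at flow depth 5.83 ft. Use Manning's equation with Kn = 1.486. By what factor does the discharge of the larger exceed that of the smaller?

Channel A: With bottom width b = 5.36 ft and side slope z = 1: A = (b + zy)y = (5.36 + 1×8.26)×8.26 = 112.5 ft²; P = b + 2y√(1+z²) = 5.36 + 2×8.26×1.414 = 28.72 ft. Hydraulic radius R = A/P = 112.5/28.72 = 3.917 ft. Q_A = (1.486/0.017)·112.5·3.917^(2/3)·√0.0006 = 598.5 ft³/s.
Channel B: Flow area A = b·y = 13 × 5.83 = 75.79 ft². Wetted perimeter P = b + 2y = 13 + 2×5.83 = 24.66 ft. Hydraulic radius R = A/P = 75.79/24.66 = 3.073 ft. Q_B = (1.486/0.017)·75.79·3.073^(2/3)·√0.0006 = 343 ft³/s.
The larger discharge is 598.5 ft³/s and the smaller is 343 ft³/s; the ratio is 1.74.

1.74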